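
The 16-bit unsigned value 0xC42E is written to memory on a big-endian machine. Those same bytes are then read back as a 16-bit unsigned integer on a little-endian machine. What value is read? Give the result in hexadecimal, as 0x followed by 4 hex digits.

Stored big-endian, the bytes at ascending addresses are C4 2E.
Read back as little-endian, the first byte is least significant, giving 0x2EC4.

0x2EC4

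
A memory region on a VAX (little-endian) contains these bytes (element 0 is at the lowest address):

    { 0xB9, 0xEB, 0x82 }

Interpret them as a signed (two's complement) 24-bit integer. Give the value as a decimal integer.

In little-endian order the low byte comes first in memory.
Reassemble most-significant byte first: 82 EB B9 → 0x82EBB9.
Top bit is set, so as a signed 24-bit value this is 0x82EBB9 − 2^24 = -8197191.

-8197191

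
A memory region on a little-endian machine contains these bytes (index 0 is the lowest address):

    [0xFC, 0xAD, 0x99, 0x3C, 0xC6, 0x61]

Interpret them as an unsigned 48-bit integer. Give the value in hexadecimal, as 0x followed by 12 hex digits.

0x61C63C99ADFC

Little-endian: lowest address holds the least-significant byte.
Reassemble most-significant byte first: 61 C6 3C 99 AD FC → 0x61C63C99ADFC.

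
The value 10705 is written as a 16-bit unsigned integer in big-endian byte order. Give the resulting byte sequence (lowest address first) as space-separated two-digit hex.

10705 in hexadecimal, padded to 16 bits, is 0x29D1.
Split into bytes (most-significant first): 29 D1.
Big-endian: lowest address holds the most-significant byte.
So the memory order matches the most-significant-first order: 29 D1.

29 D1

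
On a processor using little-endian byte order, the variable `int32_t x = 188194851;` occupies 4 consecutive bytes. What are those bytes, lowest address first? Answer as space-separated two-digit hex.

188194851 in hexadecimal, padded to 32 bits, is 0x0B37A023.
Split into bytes (most-significant first): 0B 37 A0 23.
In little-endian order the low byte comes first in memory.
So at ascending addresses the bytes are 23 A0 37 0B.

23 A0 37 0B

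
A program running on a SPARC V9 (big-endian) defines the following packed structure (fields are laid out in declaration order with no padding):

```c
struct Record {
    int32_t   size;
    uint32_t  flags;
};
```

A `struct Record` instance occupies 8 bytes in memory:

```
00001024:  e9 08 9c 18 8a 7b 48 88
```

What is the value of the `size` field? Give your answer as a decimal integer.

`size` is the first field, at byte offset 0, occupying 4 bytes.
Bytes at offsets 0..3: E9 08 9C 18.
Big-endian: lowest address holds the most-significant byte.
The bytes are already most-significant first: 0xE9089C18.
Top bit is set, so as a signed 32-bit value this is 0xE9089C18 − 2^32 = -385311720.

-385311720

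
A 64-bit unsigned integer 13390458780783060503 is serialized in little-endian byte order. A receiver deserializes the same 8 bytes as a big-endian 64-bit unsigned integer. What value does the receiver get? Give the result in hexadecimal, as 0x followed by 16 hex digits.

13390458780783060503 in 64-bit hexadecimal is 0xB9D47750C015A617.
Stored little-endian, the bytes at ascending addresses are 17 A6 15 C0 50 77 D4 B9.
Read back as big-endian, the last byte is least significant, giving 0x17A615C05077D4B9.

0x17A615C05077D4B9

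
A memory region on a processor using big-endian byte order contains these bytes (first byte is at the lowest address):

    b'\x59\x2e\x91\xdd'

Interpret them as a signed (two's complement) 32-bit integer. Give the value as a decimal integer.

Big-endian stores the most-significant byte at the lowest address.
The bytes are already most-significant first: 0x592E91DD.
0x592E91DD = 1496224221.

1496224221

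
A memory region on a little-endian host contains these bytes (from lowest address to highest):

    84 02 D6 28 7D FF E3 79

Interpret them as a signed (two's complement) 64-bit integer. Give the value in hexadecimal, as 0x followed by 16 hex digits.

0x79E3FF7D28D60284

Little-endian stores the least-significant byte at the lowest address.
Reassemble most-significant byte first: 79 E3 FF 7D 28 D6 02 84 → 0x79E3FF7D28D60284.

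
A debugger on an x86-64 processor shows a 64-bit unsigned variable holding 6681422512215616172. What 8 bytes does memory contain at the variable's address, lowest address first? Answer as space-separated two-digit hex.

AC EA E8 0A 60 2E B9 5C

6681422512215616172 in hexadecimal, padded to 64 bits, is 0x5CB92E600AE8EAAC.
Split into bytes (most-significant first): 5C B9 2E 60 0A E8 EA AC.
Little-endian stores the least-significant byte at the lowest address.
So at ascending addresses the bytes are AC EA E8 0A 60 2E B9 5C.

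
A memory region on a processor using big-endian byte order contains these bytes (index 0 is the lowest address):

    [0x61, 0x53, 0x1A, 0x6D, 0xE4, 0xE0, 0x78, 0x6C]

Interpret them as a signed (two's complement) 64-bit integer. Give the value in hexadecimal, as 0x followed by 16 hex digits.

0x61531A6DE4E0786C

In big-endian order the high byte comes first in memory.
The bytes are already most-significant first: 0x61531A6DE4E0786C.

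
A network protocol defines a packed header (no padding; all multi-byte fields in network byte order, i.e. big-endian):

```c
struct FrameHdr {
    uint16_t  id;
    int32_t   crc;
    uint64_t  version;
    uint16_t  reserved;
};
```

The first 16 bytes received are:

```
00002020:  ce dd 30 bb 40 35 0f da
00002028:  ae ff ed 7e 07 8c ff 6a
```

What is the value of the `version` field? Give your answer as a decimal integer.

`version` follows `id` (2 B), `crc` (4 B), so it starts at offset 2 + 4 = 6 and occupies 8 bytes.
Bytes at offsets 6..13: 0F DA AE FF ED 7E 07 8C.
Big-endian stores the most-significant byte at the lowest address.
The bytes are already most-significant first: 0x0FDAAEFFED7E078C.
0x0FDAAEFFED7E078C = 1142417869716195212.

1142417869716195212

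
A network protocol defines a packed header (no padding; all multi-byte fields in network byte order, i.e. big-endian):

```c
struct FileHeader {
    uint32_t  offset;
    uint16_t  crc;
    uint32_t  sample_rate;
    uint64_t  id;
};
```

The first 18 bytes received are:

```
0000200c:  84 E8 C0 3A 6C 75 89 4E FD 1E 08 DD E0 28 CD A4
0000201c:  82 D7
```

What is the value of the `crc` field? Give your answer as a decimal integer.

`crc` follows `offset` (4 bytes), so it starts at byte offset 4 and occupies 2 bytes.
Bytes at offsets 4..5: 6C 75.
In big-endian order the high byte comes first in memory.
The bytes are already most-significant first: 0x6C75.
0x6C75 = 27765.

27765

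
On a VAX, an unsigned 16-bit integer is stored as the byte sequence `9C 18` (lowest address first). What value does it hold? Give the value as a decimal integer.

In little-endian order the low byte comes first in memory.
Reassemble most-significant byte first: 18 9C → 0x189C.
0x189C = 6300.

6300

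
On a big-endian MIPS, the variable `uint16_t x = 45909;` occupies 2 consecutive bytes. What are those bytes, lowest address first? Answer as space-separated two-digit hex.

B3 55

45909 in hexadecimal, padded to 16 bits, is 0xB355.
Split into bytes (most-significant first): B3 55.
Big-endian: lowest address holds the most-significant byte.
So the memory order matches the most-significant-first order: B3 55.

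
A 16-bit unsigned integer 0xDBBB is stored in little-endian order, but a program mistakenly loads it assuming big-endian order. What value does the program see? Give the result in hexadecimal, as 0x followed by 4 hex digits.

Stored little-endian, the bytes at ascending addresses are BB DB.
Read back as big-endian, the last byte is least significant, giving 0xBBDB.

0xBBDB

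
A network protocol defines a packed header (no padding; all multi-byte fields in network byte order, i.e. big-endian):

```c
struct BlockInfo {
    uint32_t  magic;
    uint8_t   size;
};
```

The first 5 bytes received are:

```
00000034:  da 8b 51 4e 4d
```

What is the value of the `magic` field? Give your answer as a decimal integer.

3666563406

`magic` is the first field, at byte offset 0, occupying 4 bytes.
Bytes at offsets 0..3: DA 8B 51 4E.
In big-endian order the high byte comes first in memory.
The bytes are already most-significant first: 0xDA8B514E.
0xDA8B514E = 3666563406.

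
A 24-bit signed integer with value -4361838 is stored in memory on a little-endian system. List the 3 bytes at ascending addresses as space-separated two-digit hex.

Two's complement of -4361838 in 24 bits: 4361838 = 0x428E6E; invert → 0xBD7191; add 1 → 0xBD7192.
Split into bytes (most-significant first): BD 71 92.
In little-endian order the low byte comes first in memory.
So at ascending addresses the bytes are 92 71 BD.

92 71 BD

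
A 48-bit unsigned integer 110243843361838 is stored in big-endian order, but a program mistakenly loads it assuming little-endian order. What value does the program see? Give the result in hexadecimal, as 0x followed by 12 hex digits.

0x2E4C1F254464

110243843361838 in 48-bit hexadecimal is 0x6444251F4C2E.
Stored big-endian, the bytes at ascending addresses are 64 44 25 1F 4C 2E.
Read back as little-endian, the first byte is least significant, giving 0x2E4C1F254464.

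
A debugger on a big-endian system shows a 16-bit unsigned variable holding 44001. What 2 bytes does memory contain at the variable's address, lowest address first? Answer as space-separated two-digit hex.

44001 in hexadecimal, padded to 16 bits, is 0xABE1.
Split into bytes (most-significant first): AB E1.
Big-endian stores the most-significant byte at the lowest address.
So the memory order matches the most-significant-first order: AB E1.

AB E1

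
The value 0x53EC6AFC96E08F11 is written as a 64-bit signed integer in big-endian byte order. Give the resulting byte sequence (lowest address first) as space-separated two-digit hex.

Split into bytes (most-significant first): 53 EC 6A FC 96 E0 8F 11.
Big-endian: lowest address holds the most-significant byte.
So the memory order matches the most-significant-first order: 53 EC 6A FC 96 E0 8F 11.

53 EC 6A FC 96 E0 8F 11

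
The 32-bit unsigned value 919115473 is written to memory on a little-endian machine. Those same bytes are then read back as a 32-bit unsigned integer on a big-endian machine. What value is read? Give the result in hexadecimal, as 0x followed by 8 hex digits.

919115473 in 32-bit hexadecimal is 0x36C896D1.
Stored little-endian, the bytes at ascending addresses are D1 96 C8 36.
Read back as big-endian, the last byte is least significant, giving 0xD196C836.

0xD196C836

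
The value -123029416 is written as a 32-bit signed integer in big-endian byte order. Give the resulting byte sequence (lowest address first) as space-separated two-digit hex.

F8 AA B8 58

Two's complement of -123029416 in 32 bits: 123029416 = 0x075547A8; invert → 0xF8AAB857; add 1 → 0xF8AAB858.
Split into bytes (most-significant first): F8 AA B8 58.
Big-endian stores the most-significant byte at the lowest address.
So the memory order matches the most-significant-first order: F8 AA B8 58.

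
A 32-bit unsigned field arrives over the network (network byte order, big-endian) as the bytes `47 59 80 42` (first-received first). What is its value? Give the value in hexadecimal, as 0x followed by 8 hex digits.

0x47598042

Big-endian: lowest address holds the most-significant byte.
The bytes are already most-significant first: 0x47598042.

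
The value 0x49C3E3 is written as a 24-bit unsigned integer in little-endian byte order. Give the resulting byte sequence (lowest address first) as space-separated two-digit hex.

Split into bytes (most-significant first): 49 C3 E3.
In little-endian order the low byte comes first in memory.
So at ascending addresses the bytes are E3 C3 49.

E3 C3 49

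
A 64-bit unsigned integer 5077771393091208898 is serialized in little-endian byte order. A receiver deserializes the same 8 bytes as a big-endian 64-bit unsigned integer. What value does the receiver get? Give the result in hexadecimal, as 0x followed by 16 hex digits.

0xC286D7C72DDE7746

5077771393091208898 in 64-bit hexadecimal is 0x4677DE2DC7D786C2.
Stored little-endian, the bytes at ascending addresses are C2 86 D7 C7 2D DE 77 46.
Read back as big-endian, the last byte is least significant, giving 0xC286D7C72DDE7746.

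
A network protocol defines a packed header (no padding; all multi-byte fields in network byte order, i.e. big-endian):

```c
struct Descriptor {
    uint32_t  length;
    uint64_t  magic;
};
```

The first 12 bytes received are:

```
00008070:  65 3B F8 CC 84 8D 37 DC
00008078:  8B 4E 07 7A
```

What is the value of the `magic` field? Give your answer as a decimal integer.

`magic` follows `length` (4 bytes), so it starts at byte offset 4 and occupies 8 bytes.
Bytes at offsets 4..11: 84 8D 37 DC 8B 4E 07 7A.
Big-endian: lowest address holds the most-significant byte.
The bytes are already most-significant first: 0x848D37DC8B4E077A.
0x848D37DC8B4E077A = 9551351805092169594.

9551351805092169594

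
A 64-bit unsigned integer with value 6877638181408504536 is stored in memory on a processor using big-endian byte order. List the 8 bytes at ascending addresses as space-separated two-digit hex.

6877638181408504536 in hexadecimal, padded to 64 bits, is 0x5F72477C98847AD8.
Split into bytes (most-significant first): 5F 72 47 7C 98 84 7A D8.
In big-endian order the high byte comes first in memory.
So the memory order matches the most-significant-first order: 5F 72 47 7C 98 84 7A D8.

5F 72 47 7C 98 84 7A D8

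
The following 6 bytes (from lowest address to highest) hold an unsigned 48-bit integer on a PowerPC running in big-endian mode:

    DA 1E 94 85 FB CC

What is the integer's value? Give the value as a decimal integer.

Big-endian: lowest address holds the most-significant byte.
The bytes are already most-significant first: 0xDA1E9485FBCC.
0xDA1E9485FBCC = 239824875682764.

239824875682764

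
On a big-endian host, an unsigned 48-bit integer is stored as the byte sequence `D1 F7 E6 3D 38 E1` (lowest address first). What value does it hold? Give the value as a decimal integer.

Big-endian: lowest address holds the most-significant byte.
The bytes are already most-significant first: 0xD1F7E63D38E1.
0xD1F7E63D38E1 = 230862649899233.

230862649899233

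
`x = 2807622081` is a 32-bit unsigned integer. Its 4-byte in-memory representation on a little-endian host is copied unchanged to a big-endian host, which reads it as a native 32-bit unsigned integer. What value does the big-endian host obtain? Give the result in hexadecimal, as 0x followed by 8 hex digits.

2807622081 in 32-bit hexadecimal is 0xA758E9C1.
Stored little-endian, the bytes at ascending addresses are C1 E9 58 A7.
Read back as big-endian, the last byte is least significant, giving 0xC1E958A7.

0xC1E958A7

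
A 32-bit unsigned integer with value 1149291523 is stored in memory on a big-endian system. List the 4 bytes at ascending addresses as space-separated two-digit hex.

44 80 CC 03

1149291523 in hexadecimal, padded to 32 bits, is 0x4480CC03.
Split into bytes (most-significant first): 44 80 CC 03.
Big-endian: lowest address holds the most-significant byte.
So the memory order matches the most-significant-first order: 44 80 CC 03.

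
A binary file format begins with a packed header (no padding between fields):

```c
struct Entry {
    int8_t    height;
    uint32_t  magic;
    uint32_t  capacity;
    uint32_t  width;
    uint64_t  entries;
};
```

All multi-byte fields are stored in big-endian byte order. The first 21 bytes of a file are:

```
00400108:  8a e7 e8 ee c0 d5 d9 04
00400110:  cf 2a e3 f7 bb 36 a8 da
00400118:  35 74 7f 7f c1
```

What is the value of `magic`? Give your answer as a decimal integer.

3890802368

`magic` follows `height` (1 byte), so it starts at byte offset 1 and occupies 4 bytes.
Bytes at offsets 1..4: E7 E8 EE C0.
Big-endian: lowest address holds the most-significant byte.
The bytes are already most-significant first: 0xE7E8EEC0.
0xE7E8EEC0 = 3890802368.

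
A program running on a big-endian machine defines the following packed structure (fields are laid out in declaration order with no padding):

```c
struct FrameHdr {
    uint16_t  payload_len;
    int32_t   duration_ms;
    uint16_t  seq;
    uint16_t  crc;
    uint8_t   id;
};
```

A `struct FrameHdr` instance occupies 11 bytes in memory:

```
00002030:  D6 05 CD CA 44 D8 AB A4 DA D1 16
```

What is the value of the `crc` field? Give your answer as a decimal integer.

`crc` follows `payload_len` (2 B), `duration_ms` (4 B), `seq` (2 B), so it starts at offset 2 + 4 + 2 = 8 and occupies 2 bytes.
Bytes at offsets 8..9: DA D1.
Big-endian stores the most-significant byte at the lowest address.
The bytes are already most-significant first: 0xDAD1.
0xDAD1 = 56017.

56017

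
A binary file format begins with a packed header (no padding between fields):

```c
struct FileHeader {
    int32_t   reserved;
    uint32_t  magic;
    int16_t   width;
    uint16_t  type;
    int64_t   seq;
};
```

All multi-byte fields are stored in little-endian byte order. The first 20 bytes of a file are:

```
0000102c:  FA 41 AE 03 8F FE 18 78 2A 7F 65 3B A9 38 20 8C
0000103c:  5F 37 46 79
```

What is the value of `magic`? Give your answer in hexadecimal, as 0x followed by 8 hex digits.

0x7818FE8F

`magic` follows `reserved` (4 bytes), so it starts at byte offset 4 and occupies 4 bytes.
Bytes at offsets 4..7: 8F FE 18 78.
Little-endian stores the least-significant byte at the lowest address.
Reassemble most-significant byte first: 78 18 FE 8F → 0x7818FE8F.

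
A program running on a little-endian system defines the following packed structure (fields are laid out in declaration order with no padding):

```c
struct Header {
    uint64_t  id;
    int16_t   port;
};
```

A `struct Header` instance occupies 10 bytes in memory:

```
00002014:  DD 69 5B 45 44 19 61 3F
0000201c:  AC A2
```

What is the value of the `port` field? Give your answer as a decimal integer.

-23892

`port` follows `id` (8 bytes), so it starts at byte offset 8 and occupies 2 bytes.
Bytes at offsets 8..9: AC A2.
Little-endian stores the least-significant byte at the lowest address.
Reassemble most-significant byte first: A2 AC → 0xA2AC.
Top bit is set, so as a signed 16-bit value this is 0xA2AC − 2^16 = -23892.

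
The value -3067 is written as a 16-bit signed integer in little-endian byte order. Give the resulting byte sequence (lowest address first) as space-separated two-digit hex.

05 F4

Two's complement of -3067 in 16 bits: 3067 = 0x0BFB; invert → 0xF404; add 1 → 0xF405.
Split into bytes (most-significant first): F4 05.
Little-endian stores the least-significant byte at the lowest address.
So at ascending addresses the bytes are 05 F4.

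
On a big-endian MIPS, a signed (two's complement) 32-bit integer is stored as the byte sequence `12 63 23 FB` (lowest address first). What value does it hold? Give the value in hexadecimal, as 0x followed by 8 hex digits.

0x126323FB

Big-endian: lowest address holds the most-significant byte.
The bytes are already most-significant first: 0x126323FB.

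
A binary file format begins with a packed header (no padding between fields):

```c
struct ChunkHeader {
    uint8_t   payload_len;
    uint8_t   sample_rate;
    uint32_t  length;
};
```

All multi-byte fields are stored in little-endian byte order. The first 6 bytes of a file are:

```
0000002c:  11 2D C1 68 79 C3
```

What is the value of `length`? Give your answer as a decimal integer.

3279513793

`length` follows `payload_len` (1 B), `sample_rate` (1 B), so it starts at offset 1 + 1 = 2 and occupies 4 bytes.
Bytes at offsets 2..5: C1 68 79 C3.
Little-endian: lowest address holds the least-significant byte.
Reassemble most-significant byte first: C3 79 68 C1 → 0xC37968C1.
0xC37968C1 = 3279513793.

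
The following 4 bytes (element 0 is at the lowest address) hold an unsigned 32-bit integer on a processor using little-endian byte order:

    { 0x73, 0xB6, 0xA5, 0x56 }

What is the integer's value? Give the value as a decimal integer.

1453700723

Little-endian stores the least-significant byte at the lowest address.
Reassemble most-significant byte first: 56 A5 B6 73 → 0x56A5B673.
0x56A5B673 = 1453700723.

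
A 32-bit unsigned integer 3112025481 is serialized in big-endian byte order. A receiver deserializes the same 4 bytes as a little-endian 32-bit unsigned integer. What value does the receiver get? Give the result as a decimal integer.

2310897081

3112025481 in 32-bit hexadecimal is 0xB97DBD89.
Stored big-endian, the bytes at ascending addresses are B9 7D BD 89.
Read back as little-endian, the first byte is least significant, giving 0x89BD7DB9.
0x89BD7DB9 = 2310897081.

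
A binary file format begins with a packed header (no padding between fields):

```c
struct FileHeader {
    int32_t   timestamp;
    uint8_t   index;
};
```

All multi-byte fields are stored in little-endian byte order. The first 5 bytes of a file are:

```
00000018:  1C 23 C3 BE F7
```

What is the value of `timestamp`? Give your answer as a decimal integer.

`timestamp` is the first field, at byte offset 0, occupying 4 bytes.
Bytes at offsets 0..3: 1C 23 C3 BE.
Little-endian stores the least-significant byte at the lowest address.
Reassemble most-significant byte first: BE C3 23 1C → 0xBEC3231C.
Top bit is set, so as a signed 32-bit value this is 0xBEC3231C − 2^32 = -1094507748.

-1094507748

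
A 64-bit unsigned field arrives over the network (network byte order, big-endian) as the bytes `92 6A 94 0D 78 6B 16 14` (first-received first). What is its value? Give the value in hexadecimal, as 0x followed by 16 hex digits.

In big-endian order the high byte comes first in memory.
The bytes are already most-significant first: 0x926A940D786B1614.

0x926A940D786B1614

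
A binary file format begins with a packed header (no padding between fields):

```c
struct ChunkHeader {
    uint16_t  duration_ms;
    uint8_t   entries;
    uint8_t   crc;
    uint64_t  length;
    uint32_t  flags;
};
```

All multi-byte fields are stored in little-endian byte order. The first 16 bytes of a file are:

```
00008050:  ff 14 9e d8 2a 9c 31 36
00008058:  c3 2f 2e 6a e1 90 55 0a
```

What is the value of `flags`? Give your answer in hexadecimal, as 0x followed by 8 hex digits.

0x0A5590E1

`flags` follows `duration_ms` (2 B), `entries` (1 B), `crc` (1 B), `length` (8 B), so it starts at offset 2 + 1 + 1 + 8 = 12 and occupies 4 bytes.
Bytes at offsets 12..15: E1 90 55 0A.
Little-endian stores the least-significant byte at the lowest address.
Reassemble most-significant byte first: 0A 55 90 E1 → 0x0A5590E1.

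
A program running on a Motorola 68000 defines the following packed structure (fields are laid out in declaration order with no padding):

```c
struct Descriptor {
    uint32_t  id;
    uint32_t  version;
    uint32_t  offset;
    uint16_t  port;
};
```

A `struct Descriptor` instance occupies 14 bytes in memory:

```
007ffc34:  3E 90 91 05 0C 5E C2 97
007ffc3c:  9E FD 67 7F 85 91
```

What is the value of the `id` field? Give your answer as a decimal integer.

1049661701

`id` is the first field, at byte offset 0, occupying 4 bytes.
Bytes at offsets 0..3: 3E 90 91 05.
Big-endian stores the most-significant byte at the lowest address.
The bytes are already most-significant first: 0x3E909105.
0x3E909105 = 1049661701.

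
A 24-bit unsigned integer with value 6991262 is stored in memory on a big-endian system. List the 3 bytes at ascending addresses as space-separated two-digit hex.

6991262 in hexadecimal, padded to 24 bits, is 0x6AAD9E.
Split into bytes (most-significant first): 6A AD 9E.
Big-endian: lowest address holds the most-significant byte.
So the memory order matches the most-significant-first order: 6A AD 9E.

6A AD 9E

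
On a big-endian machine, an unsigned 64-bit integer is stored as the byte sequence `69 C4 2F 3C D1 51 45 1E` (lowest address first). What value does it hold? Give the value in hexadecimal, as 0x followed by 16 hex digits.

0x69C42F3CD151451E

Big-endian stores the most-significant byte at the lowest address.
The bytes are already most-significant first: 0x69C42F3CD151451E.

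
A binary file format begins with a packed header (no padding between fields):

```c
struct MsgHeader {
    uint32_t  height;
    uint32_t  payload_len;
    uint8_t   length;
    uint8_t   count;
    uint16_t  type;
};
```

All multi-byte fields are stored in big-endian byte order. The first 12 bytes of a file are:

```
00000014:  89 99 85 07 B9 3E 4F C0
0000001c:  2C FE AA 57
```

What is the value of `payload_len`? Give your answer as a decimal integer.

`payload_len` follows `height` (4 bytes), so it starts at byte offset 4 and occupies 4 bytes.
Bytes at offsets 4..7: B9 3E 4F C0.
Big-endian: lowest address holds the most-significant byte.
The bytes are already most-significant first: 0xB93E4FC0.
0xB93E4FC0 = 3107868608.

3107868608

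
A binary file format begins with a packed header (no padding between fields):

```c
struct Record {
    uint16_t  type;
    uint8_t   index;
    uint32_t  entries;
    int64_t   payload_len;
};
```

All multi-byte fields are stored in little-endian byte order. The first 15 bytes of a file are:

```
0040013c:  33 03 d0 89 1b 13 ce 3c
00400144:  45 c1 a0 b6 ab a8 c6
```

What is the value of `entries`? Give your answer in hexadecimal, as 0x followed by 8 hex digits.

`entries` follows `type` (2 B), `index` (1 B), so it starts at offset 2 + 1 = 3 and occupies 4 bytes.
Bytes at offsets 3..6: 89 1B 13 CE.
Little-endian stores the least-significant byte at the lowest address.
Reassemble most-significant byte first: CE 13 1B 89 → 0xCE131B89.

0xCE131B89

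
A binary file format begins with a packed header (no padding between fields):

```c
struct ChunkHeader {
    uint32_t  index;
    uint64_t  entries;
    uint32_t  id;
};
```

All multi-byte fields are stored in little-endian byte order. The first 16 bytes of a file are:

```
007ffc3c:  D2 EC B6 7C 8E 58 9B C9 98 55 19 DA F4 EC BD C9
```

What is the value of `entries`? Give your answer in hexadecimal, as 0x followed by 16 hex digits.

0xDA195598C99B588E

`entries` follows `index` (4 bytes), so it starts at byte offset 4 and occupies 8 bytes.
Bytes at offsets 4..11: 8E 58 9B C9 98 55 19 DA.
Little-endian: lowest address holds the least-significant byte.
Reassemble most-significant byte first: DA 19 55 98 C9 9B 58 8E → 0xDA195598C99B588E.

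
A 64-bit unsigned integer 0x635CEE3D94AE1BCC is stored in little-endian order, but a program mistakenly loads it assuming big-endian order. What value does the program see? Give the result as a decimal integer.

Stored little-endian, the bytes at ascending addresses are CC 1B AE 94 3D EE 5C 63.
Read back as big-endian, the last byte is least significant, giving 0xCC1BAE943DEE5C63.
0xCC1BAE943DEE5C63 = 14707540959825910883.

14707540959825910883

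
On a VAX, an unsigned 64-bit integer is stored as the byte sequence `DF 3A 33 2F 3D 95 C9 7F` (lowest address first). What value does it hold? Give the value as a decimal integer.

9208055003153119967

Little-endian stores the least-significant byte at the lowest address.
Reassemble most-significant byte first: 7F C9 95 3D 2F 33 3A DF → 0x7FC9953D2F333ADF.
0x7FC9953D2F333ADF = 9208055003153119967.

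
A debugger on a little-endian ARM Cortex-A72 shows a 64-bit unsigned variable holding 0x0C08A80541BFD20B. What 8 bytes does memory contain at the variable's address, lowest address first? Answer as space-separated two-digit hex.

0B D2 BF 41 05 A8 08 0C

Split into bytes (most-significant first): 0C 08 A8 05 41 BF D2 0B.
Little-endian stores the least-significant byte at the lowest address.
So at ascending addresses the bytes are 0B D2 BF 41 05 A8 08 0C.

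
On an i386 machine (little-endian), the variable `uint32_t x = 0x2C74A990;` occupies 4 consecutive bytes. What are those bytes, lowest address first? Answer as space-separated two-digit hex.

Split into bytes (most-significant first): 2C 74 A9 90.
Little-endian: lowest address holds the least-significant byte.
So at ascending addresses the bytes are 90 A9 74 2C.

90 A9 74 2C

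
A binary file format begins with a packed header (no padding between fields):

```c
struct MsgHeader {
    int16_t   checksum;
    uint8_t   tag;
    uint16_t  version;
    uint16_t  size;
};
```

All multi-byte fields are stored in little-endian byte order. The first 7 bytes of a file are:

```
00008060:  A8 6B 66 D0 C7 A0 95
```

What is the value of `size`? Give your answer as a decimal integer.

`size` follows `checksum` (2 B), `tag` (1 B), `version` (2 B), so it starts at offset 2 + 1 + 2 = 5 and occupies 2 bytes.
Bytes at offsets 5..6: A0 95.
Little-endian: lowest address holds the least-significant byte.
Reassemble most-significant byte first: 95 A0 → 0x95A0.
0x95A0 = 38304.

38304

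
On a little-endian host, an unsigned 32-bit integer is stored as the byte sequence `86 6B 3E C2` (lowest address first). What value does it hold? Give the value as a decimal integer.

3258870662

Little-endian stores the least-significant byte at the lowest address.
Reassemble most-significant byte first: C2 3E 6B 86 → 0xC23E6B86.
0xC23E6B86 = 3258870662.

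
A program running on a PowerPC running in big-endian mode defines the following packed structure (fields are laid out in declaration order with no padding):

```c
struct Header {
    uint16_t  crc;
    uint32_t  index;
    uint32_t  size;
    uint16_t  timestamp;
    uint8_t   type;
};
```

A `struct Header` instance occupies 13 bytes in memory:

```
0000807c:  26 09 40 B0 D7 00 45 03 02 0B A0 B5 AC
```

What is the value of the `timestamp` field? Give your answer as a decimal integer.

41141

`timestamp` follows `crc` (2 B), `index` (4 B), `size` (4 B), so it starts at offset 2 + 4 + 4 = 10 and occupies 2 bytes.
Bytes at offsets 10..11: A0 B5.
Big-endian stores the most-significant byte at the lowest address.
The bytes are already most-significant first: 0xA0B5.
0xA0B5 = 41141.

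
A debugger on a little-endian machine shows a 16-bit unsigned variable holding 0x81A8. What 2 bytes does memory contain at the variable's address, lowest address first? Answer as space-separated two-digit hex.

Split into bytes (most-significant first): 81 A8.
Little-endian: lowest address holds the least-significant byte.
So at ascending addresses the bytes are A8 81.

A8 81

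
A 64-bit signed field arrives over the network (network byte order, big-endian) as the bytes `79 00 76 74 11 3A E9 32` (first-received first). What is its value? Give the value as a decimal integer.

8719099119466637618

Big-endian: lowest address holds the most-significant byte.
The bytes are already most-significant first: 0x79007674113AE932.
0x79007674113AE932 = 8719099119466637618.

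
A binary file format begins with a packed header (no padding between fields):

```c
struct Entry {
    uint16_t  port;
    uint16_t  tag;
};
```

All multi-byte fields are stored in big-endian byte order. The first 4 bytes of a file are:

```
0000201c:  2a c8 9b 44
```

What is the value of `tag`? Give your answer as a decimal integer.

`tag` follows `port` (2 bytes), so it starts at byte offset 2 and occupies 2 bytes.
Bytes at offsets 2..3: 9B 44.
Big-endian stores the most-significant byte at the lowest address.
The bytes are already most-significant first: 0x9B44.
0x9B44 = 39748.

39748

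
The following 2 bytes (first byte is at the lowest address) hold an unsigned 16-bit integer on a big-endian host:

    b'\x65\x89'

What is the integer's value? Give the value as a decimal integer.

Big-endian: lowest address holds the most-significant byte.
The bytes are already most-significant first: 0x6589.
0x6589 = 25993.

25993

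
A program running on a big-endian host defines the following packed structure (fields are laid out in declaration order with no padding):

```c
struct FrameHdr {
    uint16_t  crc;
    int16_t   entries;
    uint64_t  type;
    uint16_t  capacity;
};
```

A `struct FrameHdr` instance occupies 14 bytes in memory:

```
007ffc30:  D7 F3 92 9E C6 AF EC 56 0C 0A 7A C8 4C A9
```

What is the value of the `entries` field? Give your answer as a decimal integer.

`entries` follows `crc` (2 bytes), so it starts at byte offset 2 and occupies 2 bytes.
Bytes at offsets 2..3: 92 9E.
In big-endian order the high byte comes first in memory.
The bytes are already most-significant first: 0x929E.
Top bit is set, so as a signed 16-bit value this is 0x929E − 2^16 = -28002.

-28002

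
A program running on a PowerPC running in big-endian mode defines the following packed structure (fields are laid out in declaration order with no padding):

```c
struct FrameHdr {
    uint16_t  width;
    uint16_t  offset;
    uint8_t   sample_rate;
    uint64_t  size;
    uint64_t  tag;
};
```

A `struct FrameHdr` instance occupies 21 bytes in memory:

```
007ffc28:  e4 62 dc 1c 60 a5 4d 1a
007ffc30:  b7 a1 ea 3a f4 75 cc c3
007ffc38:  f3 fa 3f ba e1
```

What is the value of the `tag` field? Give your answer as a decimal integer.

`tag` follows `width` (2 B), `offset` (2 B), `sample_rate` (1 B), `size` (8 B), so it starts at offset 2 + 2 + 1 + 8 = 13 and occupies 8 bytes.
Bytes at offsets 13..20: 75 CC C3 F3 FA 3F BA E1.
Big-endian: lowest address holds the most-significant byte.
The bytes are already most-significant first: 0x75CCC3F3FA3FBAE1.
0x75CCC3F3FA3FBAE1 = 8488374850329492193.

8488374850329492193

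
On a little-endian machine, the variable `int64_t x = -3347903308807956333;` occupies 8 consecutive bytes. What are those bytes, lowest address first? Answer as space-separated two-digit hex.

Two's complement of -3347903308807956333 in 64 bits: 3347903308807956333 = 0x2E76245247DA676D; invert → 0xD189DBADB8259892; add 1 → 0xD189DBADB8259893.
Split into bytes (most-significant first): D1 89 DB AD B8 25 98 93.
Little-endian stores the least-significant byte at the lowest address.
So at ascending addresses the bytes are 93 98 25 B8 AD DB 89 D1.

93 98 25 B8 AD DB 89 D1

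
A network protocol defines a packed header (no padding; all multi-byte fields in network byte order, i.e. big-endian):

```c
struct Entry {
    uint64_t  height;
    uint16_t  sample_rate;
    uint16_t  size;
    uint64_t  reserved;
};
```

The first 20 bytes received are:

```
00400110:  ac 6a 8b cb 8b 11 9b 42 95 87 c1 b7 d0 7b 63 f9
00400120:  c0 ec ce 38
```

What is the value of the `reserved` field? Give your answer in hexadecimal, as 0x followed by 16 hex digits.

`reserved` follows `height` (8 B), `sample_rate` (2 B), `size` (2 B), so it starts at offset 8 + 2 + 2 = 12 and occupies 8 bytes.
Bytes at offsets 12..19: D0 7B 63 F9 C0 EC CE 38.
In big-endian order the high byte comes first in memory.
The bytes are already most-significant first: 0xD07B63F9C0ECCE38.

0xD07B63F9C0ECCE38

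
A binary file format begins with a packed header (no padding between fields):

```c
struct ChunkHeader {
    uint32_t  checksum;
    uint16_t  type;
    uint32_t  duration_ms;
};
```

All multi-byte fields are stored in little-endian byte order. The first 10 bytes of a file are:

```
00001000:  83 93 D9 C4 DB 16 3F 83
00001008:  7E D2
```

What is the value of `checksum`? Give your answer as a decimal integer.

3302593411

`checksum` is the first field, at byte offset 0, occupying 4 bytes.
Bytes at offsets 0..3: 83 93 D9 C4.
Little-endian stores the least-significant byte at the lowest address.
Reassemble most-significant byte first: C4 D9 93 83 → 0xC4D99383.
0xC4D99383 = 3302593411.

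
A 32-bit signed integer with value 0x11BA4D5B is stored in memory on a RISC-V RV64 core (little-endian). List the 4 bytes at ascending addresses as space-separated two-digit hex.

Split into bytes (most-significant first): 11 BA 4D 5B.
In little-endian order the low byte comes first in memory.
So at ascending addresses the bytes are 5B 4D BA 11.

5B 4D BA 11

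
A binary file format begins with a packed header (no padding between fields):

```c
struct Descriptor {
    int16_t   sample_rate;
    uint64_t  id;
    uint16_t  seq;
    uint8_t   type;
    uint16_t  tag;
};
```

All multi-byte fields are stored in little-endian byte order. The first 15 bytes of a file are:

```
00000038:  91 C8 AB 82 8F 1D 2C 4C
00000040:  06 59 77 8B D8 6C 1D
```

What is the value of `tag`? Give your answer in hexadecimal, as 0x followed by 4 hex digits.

`tag` follows `sample_rate` (2 B), `id` (8 B), `seq` (2 B), `type` (1 B), so it starts at offset 2 + 8 + 2 + 1 = 13 and occupies 2 bytes.
Bytes at offsets 13..14: 6C 1D.
In little-endian order the low byte comes first in memory.
Reassemble most-significant byte first: 1D 6C → 0x1D6C.

0x1D6C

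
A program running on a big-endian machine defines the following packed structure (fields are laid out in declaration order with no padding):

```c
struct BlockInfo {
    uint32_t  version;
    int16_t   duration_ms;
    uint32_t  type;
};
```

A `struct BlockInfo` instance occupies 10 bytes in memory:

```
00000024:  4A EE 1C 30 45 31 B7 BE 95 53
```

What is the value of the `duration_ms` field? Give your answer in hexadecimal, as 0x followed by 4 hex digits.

0x4531

`duration_ms` follows `version` (4 bytes), so it starts at byte offset 4 and occupies 2 bytes.
Bytes at offsets 4..5: 45 31.
Big-endian stores the most-significant byte at the lowest address.
The bytes are already most-significant first: 0x4531.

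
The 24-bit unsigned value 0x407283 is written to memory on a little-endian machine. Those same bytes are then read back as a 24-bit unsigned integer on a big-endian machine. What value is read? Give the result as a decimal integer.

Stored little-endian, the bytes at ascending addresses are 83 72 40.
Read back as big-endian, the last byte is least significant, giving 0x837240.
0x837240 = 8614464.

8614464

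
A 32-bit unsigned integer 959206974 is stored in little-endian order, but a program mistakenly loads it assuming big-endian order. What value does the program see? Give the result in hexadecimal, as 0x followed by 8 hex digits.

0x3E562C39

959206974 in 32-bit hexadecimal is 0x392C563E.
Stored little-endian, the bytes at ascending addresses are 3E 56 2C 39.
Read back as big-endian, the last byte is least significant, giving 0x3E562C39.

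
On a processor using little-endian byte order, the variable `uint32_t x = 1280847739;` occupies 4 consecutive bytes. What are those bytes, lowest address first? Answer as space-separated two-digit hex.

1280847739 in hexadecimal, padded to 32 bits, is 0x4C582F7B.
Split into bytes (most-significant first): 4C 58 2F 7B.
Little-endian stores the least-significant byte at the lowest address.
So at ascending addresses the bytes are 7B 2F 58 4C.

7B 2F 58 4C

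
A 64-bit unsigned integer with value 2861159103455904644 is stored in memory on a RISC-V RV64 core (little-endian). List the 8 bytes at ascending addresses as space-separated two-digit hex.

2861159103455904644 in hexadecimal, padded to 64 bits, is 0x27B4E10BA75D4384.
Split into bytes (most-significant first): 27 B4 E1 0B A7 5D 43 84.
In little-endian order the low byte comes first in memory.
So at ascending addresses the bytes are 84 43 5D A7 0B E1 B4 27.

84 43 5D A7 0B E1 B4 27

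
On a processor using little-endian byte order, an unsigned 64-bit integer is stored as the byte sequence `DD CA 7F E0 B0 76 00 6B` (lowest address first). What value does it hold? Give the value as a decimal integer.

7710293064111082205

Little-endian stores the least-significant byte at the lowest address.
Reassemble most-significant byte first: 6B 00 76 B0 E0 7F CA DD → 0x6B0076B0E07FCADD.
0x6B0076B0E07FCADD = 7710293064111082205.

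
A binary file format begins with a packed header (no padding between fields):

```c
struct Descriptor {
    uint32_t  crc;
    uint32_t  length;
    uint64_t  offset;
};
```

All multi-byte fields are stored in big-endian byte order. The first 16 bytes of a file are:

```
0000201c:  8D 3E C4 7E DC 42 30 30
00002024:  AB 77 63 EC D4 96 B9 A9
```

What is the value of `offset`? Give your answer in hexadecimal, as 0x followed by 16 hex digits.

`offset` follows `crc` (4 B), `length` (4 B), so it starts at offset 4 + 4 = 8 and occupies 8 bytes.
Bytes at offsets 8..15: AB 77 63 EC D4 96 B9 A9.
Big-endian stores the most-significant byte at the lowest address.
The bytes are already most-significant first: 0xAB7763ECD496B9A9.

0xAB7763ECD496B9A9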